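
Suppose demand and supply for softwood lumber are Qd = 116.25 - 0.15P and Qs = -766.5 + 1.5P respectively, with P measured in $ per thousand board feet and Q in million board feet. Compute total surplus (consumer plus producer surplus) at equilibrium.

Total surplus = 4752

The market clears where 116.25 - 0.15P = -766.5 + 1.5P. Rearranging, 1.65P = 882.75, hence P* = 535.
Then Q* = 116.25 - 0.15(535) = 36.
Demand choke price = 775; supply choke price = 511. CS = ½(775 - 535)(36) = 4320; PS = ½(535 - 511)(36) = 432. Total surplus = 4752.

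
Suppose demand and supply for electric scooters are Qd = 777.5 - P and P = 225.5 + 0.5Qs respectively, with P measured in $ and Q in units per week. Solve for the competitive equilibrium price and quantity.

P* = 409.5, Q* = 368

Solving each curve for Q: Qs = -451 + 2P.
At equilibrium Qd = Qs, so 777.5 - P = -451 + 2P; collecting terms, 1228.5 = 3P and P* = 409.5.
From the demand curve, Q* = 777.5 - 409.5 = 368.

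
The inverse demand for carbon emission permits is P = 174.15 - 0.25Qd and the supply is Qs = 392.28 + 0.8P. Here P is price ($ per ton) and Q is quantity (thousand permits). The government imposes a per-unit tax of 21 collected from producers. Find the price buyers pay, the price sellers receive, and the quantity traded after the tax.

Inverting to quantity form: Qd = 696.6 - 4P.
With a tax of 21 on producers, they supply based on the net price P_s = P_b - 21, so Qs = 375.48 + 0.8P_b.
Set Qd = Qs: 696.6 - 4P_b = 375.48 + 0.8P_b, so 321.12 = 4.8P_b and P_b = 66.9.
So P_s = 45.9 and the quantity traded is Q = 696.6 - 4(66.9) = 429.

P_b = 66.9, P_s = 45.9, Q = 429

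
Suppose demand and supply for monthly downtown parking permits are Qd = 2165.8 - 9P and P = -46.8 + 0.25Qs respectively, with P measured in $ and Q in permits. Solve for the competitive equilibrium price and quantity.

P* = 152.2, Q* = 796

Inverting to quantity form: Qs = 187.2 + 4P.
Equating demand and supply, 2165.8 - 9P = 187.2 + 4P gives 13P = 1978.6, so P* = 152.2.
From the demand curve, Q* = 2165.8 - 9(152.2) = 796.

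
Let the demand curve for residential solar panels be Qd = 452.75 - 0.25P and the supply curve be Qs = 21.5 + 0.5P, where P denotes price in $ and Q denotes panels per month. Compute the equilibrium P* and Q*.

Set Qd = Qs: 452.75 - 0.25P = 21.5 + 0.5P, so 431.25 = 0.75P and P* = 575.
Substitute back: Q* = 452.75 - 0.25(575) = 309.

P* = 575, Q* = 309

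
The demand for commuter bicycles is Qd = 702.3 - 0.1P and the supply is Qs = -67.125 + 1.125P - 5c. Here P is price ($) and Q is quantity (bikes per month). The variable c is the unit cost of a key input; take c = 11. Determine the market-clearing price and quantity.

With c = 11, supply is Qs = -122.125 + 1.125P.
At equilibrium Qd = Qs, so 702.3 - 0.1P = -122.125 + 1.125P; collecting terms, 824.425 = 1.225P and P* = 673.
From the demand curve, Q* = 702.3 - 0.1(673) = 635.

P* = 673, Q* = 635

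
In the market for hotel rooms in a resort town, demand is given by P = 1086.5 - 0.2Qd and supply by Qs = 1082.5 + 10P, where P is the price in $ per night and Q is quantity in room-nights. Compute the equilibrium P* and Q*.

Inverting to quantity form: Qd = 5432.5 - 5P.
The market clears where 5432.5 - 5P = 1082.5 + 10P. Rearranging, 15P = 4350, hence P* = 290.
Then Q* = 5432.5 - 5(290) = 3982.5.

P* = 290, Q* = 3982.5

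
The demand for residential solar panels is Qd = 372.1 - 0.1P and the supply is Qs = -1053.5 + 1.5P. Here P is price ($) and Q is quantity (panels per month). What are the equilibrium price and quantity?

The market clears where 372.1 - 0.1P = -1053.5 + 1.5P. Rearranging, 1.6P = 1425.6, hence P* = 891.
From the demand curve, Q* = 372.1 - 0.1(891) = 283.

P* = 891, Q* = 283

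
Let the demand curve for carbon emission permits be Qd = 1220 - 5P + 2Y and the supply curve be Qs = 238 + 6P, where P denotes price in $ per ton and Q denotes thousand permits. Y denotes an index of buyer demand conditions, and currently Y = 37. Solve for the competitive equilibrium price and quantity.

With Y = 37, demand is Qd = 1294 - 5P.
Set Qd = Qs: 1294 - 5P = 238 + 6P, so 1056 = 11P and P* = 96.
Substitute back: Q* = 1294 - 5(96) = 814.

P* = 96, Q* = 814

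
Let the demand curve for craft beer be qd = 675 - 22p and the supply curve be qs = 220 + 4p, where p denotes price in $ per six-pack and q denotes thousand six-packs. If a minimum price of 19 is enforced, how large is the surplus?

Surplus = 39

With p fixed at 19, quantity demanded is 257 and quantity supplied is 296.
Surplus = qs - qd = 296 - 257 = 39.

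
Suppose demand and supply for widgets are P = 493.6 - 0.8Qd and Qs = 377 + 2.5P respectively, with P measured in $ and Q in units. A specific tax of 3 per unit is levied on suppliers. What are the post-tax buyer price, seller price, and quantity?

P_b = 66, P_s = 63, Q = 534.5

Rewriting in direct form: Qd = 617 - 1.25P.
With a tax of 3 on suppliers, they supply based on the net price P_s = P_b - 3, so Qs = 369.5 + 2.5P_b.
Set Qd = Qs: 617 - 1.25P_b = 369.5 + 2.5P_b, so 247.5 = 3.75P_b and P_b = 66.
So P_s = 63 and the quantity traded is Q = 617 - 1.25(66) = 534.5.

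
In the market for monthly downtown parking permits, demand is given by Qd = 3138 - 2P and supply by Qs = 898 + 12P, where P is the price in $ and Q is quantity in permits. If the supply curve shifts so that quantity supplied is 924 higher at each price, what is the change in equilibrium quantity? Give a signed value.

Set Qd = Qs: 3138 - 2P = 898 + 12P, so 2240 = 14P and P* = 160.
From the demand curve, Q* = 3138 - 2(160) = 2818.
After the shift, supply is Qs = 1822 + 12P.
The new intersection has 1316 = 14P, i.e. P = 94, Q = 2950.
ΔQ = 2950 - 2818 = 132.

ΔQ = 132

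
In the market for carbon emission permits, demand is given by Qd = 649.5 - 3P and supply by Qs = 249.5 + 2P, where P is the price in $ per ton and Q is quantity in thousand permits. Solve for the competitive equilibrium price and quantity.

Set Qd = Qs: 649.5 - 3P = 249.5 + 2P, so 400 = 5P and P* = 80.
Plugging P* into demand: Q* = 649.5 - 3(80) = 409.5.

P* = 80, Q* = 409.5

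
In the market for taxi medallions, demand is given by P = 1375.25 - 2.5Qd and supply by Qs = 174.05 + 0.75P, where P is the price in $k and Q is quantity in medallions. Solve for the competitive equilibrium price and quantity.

In direct form, Qd = 550.1 - 0.4P.
At equilibrium Qd = Qs, so 550.1 - 0.4P = 174.05 + 0.75P; collecting terms, 376.05 = 1.15P and P* = 327.
From the demand curve, Q* = 550.1 - 0.4(327) = 419.3.

P* = 327, Q* = 419.3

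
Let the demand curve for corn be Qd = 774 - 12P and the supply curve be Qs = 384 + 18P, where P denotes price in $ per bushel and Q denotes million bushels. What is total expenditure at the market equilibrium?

Total expenditure = 8034

Set Qd = Qs: 774 - 12P = 384 + 18P, so 390 = 30P and P* = 13.
Substitute back: Q* = 774 - 12(13) = 618.
Total expenditure = P* × Q* = 13 × 618 = 8034.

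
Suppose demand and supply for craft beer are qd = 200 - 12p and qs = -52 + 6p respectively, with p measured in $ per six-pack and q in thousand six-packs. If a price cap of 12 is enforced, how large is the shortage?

Shortage = 36

At p = 12: qd = 56 and qs = 20.
Shortage = qd - qs = 56 - 20 = 36.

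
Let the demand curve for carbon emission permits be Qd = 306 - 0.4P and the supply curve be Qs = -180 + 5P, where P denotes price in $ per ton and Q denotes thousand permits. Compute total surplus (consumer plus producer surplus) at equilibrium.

Set Qd = Qs: 306 - 0.4P = -180 + 5P, so 486 = 5.4P and P* = 90.
From the demand curve, Q* = 306 - 0.4(90) = 270.
Demand choke price = 765; supply choke price = 36. CS = ½(765 - 90)(270) = 91125; PS = ½(90 - 36)(270) = 7290. Total surplus = 98415.

Total surplus = 98415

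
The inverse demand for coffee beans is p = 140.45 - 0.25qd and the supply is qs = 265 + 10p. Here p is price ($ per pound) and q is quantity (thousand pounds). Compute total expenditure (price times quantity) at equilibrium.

Total expenditure = 10112.4

Solving each curve for q: qd = 561.8 - 4p.
At equilibrium qd = qs, so 561.8 - 4p = 265 + 10p; collecting terms, 296.8 = 14p and p* = 21.2.
Substitute back: q* = 561.8 - 4(21.2) = 477.
Total expenditure = p* × q* = 21.2 × 477 = 10112.4.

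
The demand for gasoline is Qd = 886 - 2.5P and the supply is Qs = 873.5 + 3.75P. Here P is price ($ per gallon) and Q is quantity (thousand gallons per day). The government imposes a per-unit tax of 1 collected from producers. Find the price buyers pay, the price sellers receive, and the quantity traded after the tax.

Producers keep P_s = P_b - 1 per unit, so supply in terms of the buyer price is Qs = 869.75 + 3.75P_b.
Market clearing requires 886 - 2.5P_b = 869.75 + 3.75P_b; hence 16.25 = 6.25P_b and P_b = 2.6.
Then P_s = 2.6 - 1 = 1.6 and Q = 886 - 2.5(2.6) = 879.5.

P_b = 2.6, P_s = 1.6, Q = 879.5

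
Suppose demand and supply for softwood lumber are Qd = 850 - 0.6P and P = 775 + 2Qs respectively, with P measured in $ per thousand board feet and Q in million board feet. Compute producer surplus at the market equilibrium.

Producer surplus = 30625

Rewriting in direct form: Qs = -387.5 + 0.5P.
The market clears where 850 - 0.6P = -387.5 + 0.5P. Rearranging, 1.1P = 1237.5, hence P* = 1125.
From the demand curve, Q* = 850 - 0.6(1125) = 175.
Supply choke price (Qs = 0): P = 775. Producer surplus = ½ × (1125 - 775) × 175 = 30625.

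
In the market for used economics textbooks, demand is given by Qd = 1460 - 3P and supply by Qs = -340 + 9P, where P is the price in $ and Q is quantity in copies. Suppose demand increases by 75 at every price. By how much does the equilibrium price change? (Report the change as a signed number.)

At equilibrium Qd = Qs, so 1460 - 3P = -340 + 9P; collecting terms, 1800 = 12P and P* = 150.
Substitute back: Q* = 1460 - 3(150) = 1010.
After the shift, demand is Qd = 1535 - 3P.
New equilibrium: 1875 = 12P, so P = 156.25 and Q = 1066.25.
ΔP = 156.25 - 150 = 6.25.

ΔP = 6.25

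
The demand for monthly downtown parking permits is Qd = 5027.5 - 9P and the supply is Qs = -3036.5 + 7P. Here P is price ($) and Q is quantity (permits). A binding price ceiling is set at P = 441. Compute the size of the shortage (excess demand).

Shortage = 1008

With P fixed at 441, quantity demanded is 1058.5 and quantity supplied is 50.5.
Shortage = Qd - Qs = 1058.5 - 50.5 = 1008.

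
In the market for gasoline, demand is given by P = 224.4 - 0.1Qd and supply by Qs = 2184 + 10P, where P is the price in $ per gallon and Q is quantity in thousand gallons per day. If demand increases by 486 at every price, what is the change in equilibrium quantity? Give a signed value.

Solving each curve for Q: Qd = 2244 - 10P.
The market clears where 2244 - 10P = 2184 + 10P. Rearranging, 20P = 60, hence P* = 3.
Then Q* = 2244 - 10(3) = 2214.
After the shift, demand is Qd = 2730 - 10P.
Re-solving, 20P = 546 gives P = 27.3 and Q = 2457.
ΔQ = 2457 - 2214 = 243.

ΔQ = 243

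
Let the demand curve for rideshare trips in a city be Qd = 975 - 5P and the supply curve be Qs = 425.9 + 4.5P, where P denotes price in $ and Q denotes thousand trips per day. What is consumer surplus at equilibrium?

Consumer surplus = 47059.6

At equilibrium Qd = Qs, so 975 - 5P = 425.9 + 4.5P; collecting terms, 549.1 = 9.5P and P* = 57.8.
Substitute back: Q* = 975 - 5(57.8) = 686.
Demand choke price (Qd = 0): P = 975/5 = 195. Consumer surplus = ½ × (195 - 57.8) × 686 = 47059.6.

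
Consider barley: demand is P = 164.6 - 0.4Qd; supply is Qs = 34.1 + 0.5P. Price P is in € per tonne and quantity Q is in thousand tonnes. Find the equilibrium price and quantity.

Inverting to quantity form: Qd = 411.5 - 2.5P.
The market clears where 411.5 - 2.5P = 34.1 + 0.5P. Rearranging, 3P = 377.4, hence P* = 125.8.
From the demand curve, Q* = 411.5 - 2.5(125.8) = 97.

P* = 125.8, Q* = 97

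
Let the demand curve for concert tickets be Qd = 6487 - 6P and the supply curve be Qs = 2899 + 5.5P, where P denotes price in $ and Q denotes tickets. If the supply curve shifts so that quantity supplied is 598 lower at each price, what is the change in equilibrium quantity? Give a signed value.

ΔQ = -312

Set Qd = Qs: 6487 - 6P = 2899 + 5.5P, so 3588 = 11.5P and P* = 312.
Then Q* = 6487 - 6(312) = 4615.
After the shift, supply is Qs = 2301 + 5.5P.
New equilibrium: 4186 = 11.5P, so P = 364 and Q = 4303.
ΔQ = 4303 - 4615 = -312.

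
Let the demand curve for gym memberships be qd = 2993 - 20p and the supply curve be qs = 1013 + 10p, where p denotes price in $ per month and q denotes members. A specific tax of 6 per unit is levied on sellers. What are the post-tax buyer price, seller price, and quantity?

The tax drives a wedge p_b - p_s = 6. Substituting p_s = p_b - 6 into supply: qs = 953 + 10p_b.
Market clearing requires 2993 - 20p_b = 953 + 10p_b; hence 2040 = 30p_b and p_b = 68.
Then p_s = 68 - 6 = 62 and q = 2993 - 20(68) = 1633.

p_b = 68, p_s = 62, q = 1633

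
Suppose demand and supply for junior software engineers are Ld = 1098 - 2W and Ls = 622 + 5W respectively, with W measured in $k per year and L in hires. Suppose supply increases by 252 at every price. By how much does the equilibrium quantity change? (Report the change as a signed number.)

ΔL = 72

At equilibrium Ld = Ls, so 1098 - 2W = 622 + 5W; collecting terms, 476 = 7W and W* = 68.
Substitute back: L* = 1098 - 2(68) = 962.
After the shift, supply is Ls = 874 + 5W.
New equilibrium: 224 = 7W, so W = 32 and L = 1034.
ΔL = 1034 - 962 = 72.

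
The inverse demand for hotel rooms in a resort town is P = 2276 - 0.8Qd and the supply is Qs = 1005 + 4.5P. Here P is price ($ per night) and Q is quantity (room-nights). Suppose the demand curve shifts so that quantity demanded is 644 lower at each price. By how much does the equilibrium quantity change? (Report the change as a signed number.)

Solving each curve for Q: Qd = 2845 - 1.25P.
The market clears where 2845 - 1.25P = 1005 + 4.5P. Rearranging, 5.75P = 1840, hence P* = 320.
Plugging P* into demand: Q* = 2845 - 1.25(320) = 2445.
After the shift, demand is Qd = 2201 - 1.25P.
New equilibrium: 1196 = 5.75P, so P = 208 and Q = 1941.
ΔQ = 1941 - 2445 = -504.

ΔQ = -504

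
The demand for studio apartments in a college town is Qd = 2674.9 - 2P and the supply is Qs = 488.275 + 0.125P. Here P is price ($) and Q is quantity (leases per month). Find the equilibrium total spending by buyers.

Total spending by buyers = 634790.1

The market clears where 2674.9 - 2P = 488.275 + 0.125P. Rearranging, 2.125P = 2186.625, hence P* = 1029.
From the demand curve, Q* = 2674.9 - 2(1029) = 616.9.
Total spending by buyers = P* × Q* = 1029 × 616.9 = 634790.1.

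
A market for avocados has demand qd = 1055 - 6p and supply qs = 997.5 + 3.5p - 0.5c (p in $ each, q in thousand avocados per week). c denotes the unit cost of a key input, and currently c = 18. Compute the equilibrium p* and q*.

p* = 7, q* = 1013

With c = 18, supply is qs = 988.5 + 3.5p.
At equilibrium qd = qs, so 1055 - 6p = 988.5 + 3.5p; collecting terms, 66.5 = 9.5p and p* = 7.
Plugging p* into demand: q* = 1055 - 6(7) = 1013.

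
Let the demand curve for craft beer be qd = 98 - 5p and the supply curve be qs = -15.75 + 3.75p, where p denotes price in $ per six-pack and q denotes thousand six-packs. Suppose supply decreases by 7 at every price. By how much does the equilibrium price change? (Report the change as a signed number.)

Δp = 0.8

Set qd = qs: 98 - 5p = -15.75 + 3.75p, so 113.75 = 8.75p and p* = 13.
Plugging p* into demand: q* = 98 - 5(13) = 33.
After the shift, supply is qs = -22.75 + 3.75p.
Re-solving, 8.75p = 120.75 gives p = 13.8 and q = 29.
Δp = 13.8 - 13 = 0.8.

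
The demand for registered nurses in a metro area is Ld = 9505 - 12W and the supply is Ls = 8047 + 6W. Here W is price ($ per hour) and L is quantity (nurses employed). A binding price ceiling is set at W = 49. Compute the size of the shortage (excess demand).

At W = 49: Ld = 8917 and Ls = 8341.
Shortage = Ld - Ls = 8917 - 8341 = 576.

Shortage = 576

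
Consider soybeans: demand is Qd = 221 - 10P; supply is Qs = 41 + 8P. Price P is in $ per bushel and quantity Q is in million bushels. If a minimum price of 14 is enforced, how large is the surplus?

With P fixed at 14, quantity demanded is 81 and quantity supplied is 153.
Surplus = Qs - Qd = 153 - 81 = 72.

Surplus = 72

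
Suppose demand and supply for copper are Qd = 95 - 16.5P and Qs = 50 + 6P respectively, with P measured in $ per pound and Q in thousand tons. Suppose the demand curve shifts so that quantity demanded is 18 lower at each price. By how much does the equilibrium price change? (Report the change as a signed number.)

ΔP = -0.8

The market clears where 95 - 16.5P = 50 + 6P. Rearranging, 22.5P = 45, hence P* = 2.
From the demand curve, Q* = 95 - 16.5(2) = 62.
After the shift, demand is Qd = 77 - 16.5P.
Re-solving, 22.5P = 27 gives P = 1.2 and Q = 57.2.
ΔP = 1.2 - 2 = -0.8.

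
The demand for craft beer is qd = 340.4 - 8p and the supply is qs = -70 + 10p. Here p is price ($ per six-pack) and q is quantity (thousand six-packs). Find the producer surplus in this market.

At equilibrium qd = qs, so 340.4 - 8p = -70 + 10p; collecting terms, 410.4 = 18p and p* = 22.8.
From the demand curve, q* = 340.4 - 8(22.8) = 158.
Supply choke price (qs = 0): p = 7. Producer surplus = ½ × (22.8 - 7) × 158 = 1248.2.

Producer surplus = 1248.2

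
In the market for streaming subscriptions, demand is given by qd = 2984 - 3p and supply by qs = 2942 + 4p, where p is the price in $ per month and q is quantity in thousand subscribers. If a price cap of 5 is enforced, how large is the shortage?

With p fixed at 5, quantity demanded is 2969 and quantity supplied is 2962.
Shortage = qd - qs = 2969 - 2962 = 7.

Shortage = 7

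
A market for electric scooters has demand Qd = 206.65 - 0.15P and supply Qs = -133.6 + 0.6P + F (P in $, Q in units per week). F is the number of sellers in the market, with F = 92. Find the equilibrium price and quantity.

P* = 331, Q* = 157

With F = 92, supply is Qs = -41.6 + 0.6P.
Set Qd = Qs: 206.65 - 0.15P = -41.6 + 0.6P, so 248.25 = 0.75P and P* = 331.
Then Q* = 206.65 - 0.15(331) = 157.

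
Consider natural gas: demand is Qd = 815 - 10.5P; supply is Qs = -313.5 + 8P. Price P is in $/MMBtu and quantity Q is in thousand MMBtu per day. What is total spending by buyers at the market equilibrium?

Total spending by buyers = 10644.5

The market clears where 815 - 10.5P = -313.5 + 8P. Rearranging, 18.5P = 1128.5, hence P* = 61.
Plugging P* into demand: Q* = 815 - 10.5(61) = 174.5.
Total spending by buyers = P* × Q* = 61 × 174.5 = 10644.5.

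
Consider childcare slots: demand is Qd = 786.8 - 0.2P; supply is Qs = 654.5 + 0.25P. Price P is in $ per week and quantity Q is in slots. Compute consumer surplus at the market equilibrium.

The market clears where 786.8 - 0.2P = 654.5 + 0.25P. Rearranging, 0.45P = 132.3, hence P* = 294.
Substitute back: Q* = 786.8 - 0.2(294) = 728.
Demand choke price (Qd = 0): P = 786.8/0.2 = 3934. Consumer surplus = ½ × (3934 - 294) × 728 = 1324960.

Consumer surplus = 1324960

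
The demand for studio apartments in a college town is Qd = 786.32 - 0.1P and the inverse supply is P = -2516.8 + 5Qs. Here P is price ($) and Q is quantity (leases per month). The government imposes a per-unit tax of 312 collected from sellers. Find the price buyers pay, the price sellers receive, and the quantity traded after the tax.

P_b = 1151.2, P_s = 839.2, Q = 671.2

Inverting to quantity form: Qs = 503.36 + 0.2P.
Sellers keep P_s = P_b - 312 per unit, so supply in terms of the buyer price is Qs = 440.96 + 0.2P_b.
Market clearing requires 786.32 - 0.1P_b = 440.96 + 0.2P_b; hence 345.36 = 0.3P_b and P_b = 1151.2.
So P_s = 839.2 and the quantity traded is Q = 786.32 - 0.1(1151.2) = 671.2.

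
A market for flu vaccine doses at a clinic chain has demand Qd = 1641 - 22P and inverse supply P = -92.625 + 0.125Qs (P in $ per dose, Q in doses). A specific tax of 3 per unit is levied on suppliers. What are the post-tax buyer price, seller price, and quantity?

In direct form, Qs = 741 + 8P.
The tax drives a wedge P_b - P_s = 3. Substituting P_s = P_b - 3 into supply: Qs = 717 + 8P_b.
Market clearing requires 1641 - 22P_b = 717 + 8P_b; hence 924 = 30P_b and P_b = 30.8.
Then P_s = 30.8 - 3 = 27.8 and Q = 1641 - 22(30.8) = 963.4.

P_b = 30.8, P_s = 27.8, Q = 963.4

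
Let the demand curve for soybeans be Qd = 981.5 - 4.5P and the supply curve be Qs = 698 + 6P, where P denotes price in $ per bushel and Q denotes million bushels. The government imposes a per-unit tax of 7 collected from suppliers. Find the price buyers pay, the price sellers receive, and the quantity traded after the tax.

Suppliers keep P_s = P_b - 7 per unit, so supply in terms of the buyer price is Qs = 656 + 6P_b.
Set Qd = Qs: 981.5 - 4.5P_b = 656 + 6P_b, so 325.5 = 10.5P_b and P_b = 31.
So P_s = 24 and the quantity traded is Q = 981.5 - 4.5(31) = 842.

P_b = 31, P_s = 24, Q = 842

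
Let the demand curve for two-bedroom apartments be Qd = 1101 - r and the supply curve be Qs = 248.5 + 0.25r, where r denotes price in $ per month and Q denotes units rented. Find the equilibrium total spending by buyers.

Total spending by buyers = 285758

Equating demand and supply, 1101 - r = 248.5 + 0.25r gives 1.25r = 852.5, so r* = 682.
Then Q* = 1101 - 682 = 419.
Total spending by buyers = r* × Q* = 682 × 419 = 285758.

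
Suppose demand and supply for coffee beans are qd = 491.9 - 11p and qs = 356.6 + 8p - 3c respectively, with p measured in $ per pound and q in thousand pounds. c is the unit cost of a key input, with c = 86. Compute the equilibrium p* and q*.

With c = 86, supply is qs = 98.6 + 8p.
The market clears where 491.9 - 11p = 98.6 + 8p. Rearranging, 19p = 393.3, hence p* = 20.7.
Plugging p* into demand: q* = 491.9 - 11(20.7) = 264.2.

p* = 20.7, q* = 264.2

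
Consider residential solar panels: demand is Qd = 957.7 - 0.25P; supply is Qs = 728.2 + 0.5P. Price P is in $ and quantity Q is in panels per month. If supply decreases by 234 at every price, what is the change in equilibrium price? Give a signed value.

At equilibrium Qd = Qs, so 957.7 - 0.25P = 728.2 + 0.5P; collecting terms, 229.5 = 0.75P and P* = 306.
Plugging P* into demand: Q* = 957.7 - 0.25(306) = 881.2.
After the shift, supply is Qs = 494.2 + 0.5P.
The new intersection has 463.5 = 0.75P, i.e. P = 618, Q = 803.2.
ΔP = 618 - 306 = 312.

ΔP = 312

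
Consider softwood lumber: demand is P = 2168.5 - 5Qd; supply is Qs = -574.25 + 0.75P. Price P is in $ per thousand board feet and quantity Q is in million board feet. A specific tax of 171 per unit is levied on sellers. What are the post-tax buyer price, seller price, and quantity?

P_b = 1196, P_s = 1025, Q = 194.5

Inverting to quantity form: Qd = 433.7 - 0.2P.
With a tax of 171 on sellers, they supply based on the net price P_s = P_b - 171, so Qs = -702.5 + 0.75P_b.
Set Qd = Qs: 433.7 - 0.2P_b = -702.5 + 0.75P_b, so 1136.2 = 0.95P_b and P_b = 1196.
So P_s = 1025 and the quantity traded is Q = 433.7 - 0.2(1196) = 194.5.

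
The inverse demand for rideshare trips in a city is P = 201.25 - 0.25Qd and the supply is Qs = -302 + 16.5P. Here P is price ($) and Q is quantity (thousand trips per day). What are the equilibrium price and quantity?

P* = 54, Q* = 589

In direct form, Qd = 805 - 4P.
Equating demand and supply, 805 - 4P = -302 + 16.5P gives 20.5P = 1107, so P* = 54.
Plugging P* into demand: Q* = 805 - 4(54) = 589.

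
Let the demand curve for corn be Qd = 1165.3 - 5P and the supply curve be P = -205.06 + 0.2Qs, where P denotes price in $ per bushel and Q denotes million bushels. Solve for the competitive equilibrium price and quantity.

In direct form, Qs = 1025.3 + 5P.
At equilibrium Qd = Qs, so 1165.3 - 5P = 1025.3 + 5P; collecting terms, 140 = 10P and P* = 14.
Then Q* = 1165.3 - 5(14) = 1095.3.

P* = 14, Q* = 1095.3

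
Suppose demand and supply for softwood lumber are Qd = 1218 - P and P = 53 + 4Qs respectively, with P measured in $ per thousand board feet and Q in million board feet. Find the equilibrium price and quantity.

P* = 985, Q* = 233

In direct form, Qs = -13.25 + 0.25P.
Set Qd = Qs: 1218 - P = -13.25 + 0.25P, so 1231.25 = 1.25P and P* = 985.
Plugging P* into demand: Q* = 1218 - 985 = 233.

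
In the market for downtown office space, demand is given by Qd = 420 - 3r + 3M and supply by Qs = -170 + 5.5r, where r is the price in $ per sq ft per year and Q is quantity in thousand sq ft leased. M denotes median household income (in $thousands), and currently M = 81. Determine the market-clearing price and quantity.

With M = 81, demand is Qd = 663 - 3r.
Set Qd = Qs: 663 - 3r = -170 + 5.5r, so 833 = 8.5r and r* = 98.
From the demand curve, Q* = 663 - 3(98) = 369.

r* = 98, Q* = 369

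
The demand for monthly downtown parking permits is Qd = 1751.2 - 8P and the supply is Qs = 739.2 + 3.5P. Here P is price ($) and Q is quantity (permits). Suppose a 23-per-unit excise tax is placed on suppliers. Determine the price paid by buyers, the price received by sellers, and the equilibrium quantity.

P_b = 95, P_s = 72, Q = 991.2

With a tax of 23 on suppliers, they supply based on the net price P_s = P_b - 23, so Qs = 658.7 + 3.5P_b.
Market clearing requires 1751.2 - 8P_b = 658.7 + 3.5P_b; hence 1092.5 = 11.5P_b and P_b = 95.
Then P_s = 95 - 23 = 72 and Q = 1751.2 - 8(95) = 991.2.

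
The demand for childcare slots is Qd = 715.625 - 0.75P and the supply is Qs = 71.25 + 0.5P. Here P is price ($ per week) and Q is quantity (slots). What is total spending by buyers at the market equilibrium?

The market clears where 715.625 - 0.75P = 71.25 + 0.5P. Rearranging, 1.25P = 644.375, hence P* = 515.5.
Plugging P* into demand: Q* = 715.625 - 0.75(515.5) = 329.
Total spending by buyers = P* × Q* = 515.5 × 329 = 169599.5.

Total spending by buyers = 169599.5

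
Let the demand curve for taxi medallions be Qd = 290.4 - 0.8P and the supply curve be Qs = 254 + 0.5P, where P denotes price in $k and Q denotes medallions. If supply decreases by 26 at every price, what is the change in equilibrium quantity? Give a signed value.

The market clears where 290.4 - 0.8P = 254 + 0.5P. Rearranging, 1.3P = 36.4, hence P* = 28.
From the demand curve, Q* = 290.4 - 0.8(28) = 268.
After the shift, supply is Qs = 228 + 0.5P.
New equilibrium: 62.4 = 1.3P, so P = 48 and Q = 252.
ΔQ = 252 - 268 = -16.

ΔQ = -16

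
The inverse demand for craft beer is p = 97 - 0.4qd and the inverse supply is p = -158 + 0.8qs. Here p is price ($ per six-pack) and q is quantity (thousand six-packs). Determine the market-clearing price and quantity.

p* = 12, q* = 212.5

Solving each curve for q: qd = 242.5 - 2.5p and qs = 197.5 + 1.25p.
At equilibrium qd = qs, so 242.5 - 2.5p = 197.5 + 1.25p; collecting terms, 45 = 3.75p and p* = 12.
Substitute back: q* = 242.5 - 2.5(12) = 212.5.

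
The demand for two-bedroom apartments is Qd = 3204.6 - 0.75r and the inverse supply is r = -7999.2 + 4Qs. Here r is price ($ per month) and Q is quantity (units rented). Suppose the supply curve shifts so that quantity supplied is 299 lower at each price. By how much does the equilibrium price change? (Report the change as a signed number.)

Δr = 299

Solving each curve for Q: Qs = 1999.8 + 0.25r.
The market clears where 3204.6 - 0.75r = 1999.8 + 0.25r. Rearranging, r = 1204.8, hence r* = 1204.8.
From the demand curve, Q* = 3204.6 - 0.75(1204.8) = 2301.
After the shift, supply is Qs = 1700.8 + 0.25r.
New equilibrium: 1503.8 = r, so r = 1503.8 and Q = 2076.75.
Δr = 1503.8 - 1204.8 = 299.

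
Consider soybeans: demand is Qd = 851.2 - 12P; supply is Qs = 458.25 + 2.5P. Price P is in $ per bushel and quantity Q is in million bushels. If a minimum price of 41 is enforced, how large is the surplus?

Surplus = 201.55

At P = 41: Qd = 359.2 and Qs = 560.75.
Surplus = Qs - Qd = 560.75 - 359.2 = 201.55.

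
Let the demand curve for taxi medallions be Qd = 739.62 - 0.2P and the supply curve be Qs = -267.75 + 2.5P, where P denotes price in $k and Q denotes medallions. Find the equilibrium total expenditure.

Total expenditure = 248111.5

Equating demand and supply, 739.62 - 0.2P = -267.75 + 2.5P gives 2.7P = 1007.37, so P* = 373.1.
Then Q* = 739.62 - 0.2(373.1) = 665.
Total expenditure = P* × Q* = 373.1 × 665 = 248111.5.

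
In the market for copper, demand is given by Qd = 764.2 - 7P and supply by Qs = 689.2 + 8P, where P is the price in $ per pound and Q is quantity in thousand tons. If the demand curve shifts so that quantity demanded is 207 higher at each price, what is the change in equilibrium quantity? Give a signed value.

ΔQ = 110.4

The market clears where 764.2 - 7P = 689.2 + 8P. Rearranging, 15P = 75, hence P* = 5.
From the demand curve, Q* = 764.2 - 7(5) = 729.2.
After the shift, demand is Qd = 971.2 - 7P.
The new intersection has 282 = 15P, i.e. P = 18.8, Q = 839.6.
ΔQ = 839.6 - 729.2 = 110.4.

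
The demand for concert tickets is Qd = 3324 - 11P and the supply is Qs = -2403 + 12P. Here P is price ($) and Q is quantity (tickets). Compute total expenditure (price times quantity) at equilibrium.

Equating demand and supply, 3324 - 11P = -2403 + 12P gives 23P = 5727, so P* = 249.
From the demand curve, Q* = 3324 - 11(249) = 585.
Total expenditure = P* × Q* = 249 × 585 = 145665.

Total expenditure = 145665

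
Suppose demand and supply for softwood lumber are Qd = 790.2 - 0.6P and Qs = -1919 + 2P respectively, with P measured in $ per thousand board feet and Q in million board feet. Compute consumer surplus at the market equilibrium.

Consumer surplus = 22687.5

The market clears where 790.2 - 0.6P = -1919 + 2P. Rearranging, 2.6P = 2709.2, hence P* = 1042.
Substitute back: Q* = 790.2 - 0.6(1042) = 165.
Demand choke price (Qd = 0): P = 790.2/0.6 = 1317. Consumer surplus = ½ × (1317 - 1042) × 165 = 22687.5.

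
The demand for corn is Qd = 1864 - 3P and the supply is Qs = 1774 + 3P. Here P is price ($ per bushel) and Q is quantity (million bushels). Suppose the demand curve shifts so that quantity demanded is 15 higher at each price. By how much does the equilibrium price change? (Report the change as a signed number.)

ΔP = 2.5

The market clears where 1864 - 3P = 1774 + 3P. Rearranging, 6P = 90, hence P* = 15.
Substitute back: Q* = 1864 - 3(15) = 1819.
After the shift, demand is Qd = 1879 - 3P.
Re-solving, 6P = 105 gives P = 17.5 and Q = 1826.5.
ΔP = 17.5 - 15 = 2.5.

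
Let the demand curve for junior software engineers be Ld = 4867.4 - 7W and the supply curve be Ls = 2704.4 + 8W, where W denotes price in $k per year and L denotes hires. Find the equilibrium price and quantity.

Set Ld = Ls: 4867.4 - 7W = 2704.4 + 8W, so 2163 = 15W and W* = 144.2.
From the demand curve, L* = 4867.4 - 7(144.2) = 3858.

W* = 144.2, L* = 3858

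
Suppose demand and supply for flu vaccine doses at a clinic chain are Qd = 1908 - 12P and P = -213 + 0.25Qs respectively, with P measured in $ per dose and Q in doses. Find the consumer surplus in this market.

Inverting to quantity form: Qs = 852 + 4P.
The market clears where 1908 - 12P = 852 + 4P. Rearranging, 16P = 1056, hence P* = 66.
Plugging P* into demand: Q* = 1908 - 12(66) = 1116.
Demand choke price (Qd = 0): P = 1908/12 = 159. Consumer surplus = ½ × (159 - 66) × 1116 = 51894.

Consumer surplus = 51894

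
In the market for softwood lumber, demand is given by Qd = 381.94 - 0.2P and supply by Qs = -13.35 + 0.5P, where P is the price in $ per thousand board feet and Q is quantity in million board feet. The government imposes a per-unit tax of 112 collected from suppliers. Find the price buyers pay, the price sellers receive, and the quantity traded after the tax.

P_b = 644.7, P_s = 532.7, Q = 253

Suppliers keep P_s = P_b - 112 per unit, so supply in terms of the buyer price is Qs = -69.35 + 0.5P_b.
Equate demand and the shifted supply: 381.94 - 0.2P_b = -69.35 + 0.5P_b, giving 0.7P_b = 451.29, so P_b = 644.7.
So P_s = 532.7 and the quantity traded is Q = 381.94 - 0.2(644.7) = 253.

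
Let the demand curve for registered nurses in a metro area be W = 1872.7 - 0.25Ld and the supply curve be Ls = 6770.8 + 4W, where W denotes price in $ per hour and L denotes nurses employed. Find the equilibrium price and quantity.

Rewriting in direct form: Ld = 7490.8 - 4W.
Equating demand and supply, 7490.8 - 4W = 6770.8 + 4W gives 8W = 720, so W* = 90.
Substitute back: L* = 7490.8 - 4(90) = 7130.8.

W* = 90, L* = 7130.8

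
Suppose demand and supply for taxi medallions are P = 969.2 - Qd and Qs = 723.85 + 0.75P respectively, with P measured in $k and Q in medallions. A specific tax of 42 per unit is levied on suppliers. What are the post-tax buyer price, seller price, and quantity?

Rewriting in direct form: Qd = 969.2 - P.
The tax drives a wedge P_b - P_s = 42. Substituting P_s = P_b - 42 into supply: Qs = 692.35 + 0.75P_b.
Market clearing requires 969.2 - P_b = 692.35 + 0.75P_b; hence 276.85 = 1.75P_b and P_b = 158.2.
So P_s = 116.2 and the quantity traded is Q = 969.2 - 158.2 = 811.

P_b = 158.2, P_s = 116.2, Q = 811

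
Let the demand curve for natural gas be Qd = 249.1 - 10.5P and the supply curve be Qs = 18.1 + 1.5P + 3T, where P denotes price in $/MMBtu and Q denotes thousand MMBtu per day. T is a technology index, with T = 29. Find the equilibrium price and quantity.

With T = 29, supply is Qs = 105.1 + 1.5P.
The market clears where 249.1 - 10.5P = 105.1 + 1.5P. Rearranging, 12P = 144, hence P* = 12.
From the demand curve, Q* = 249.1 - 10.5(12) = 123.1.

P* = 12, Q* = 123.1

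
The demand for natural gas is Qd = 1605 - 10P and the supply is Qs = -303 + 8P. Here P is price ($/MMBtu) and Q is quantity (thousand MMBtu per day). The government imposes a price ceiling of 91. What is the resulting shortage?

With P fixed at 91, quantity demanded is 695 and quantity supplied is 425.
Shortage = Qd - Qs = 695 - 425 = 270.

Shortage = 270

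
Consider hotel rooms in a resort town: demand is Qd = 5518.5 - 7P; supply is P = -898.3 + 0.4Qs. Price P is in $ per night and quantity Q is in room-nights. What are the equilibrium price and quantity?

Rewriting in direct form: Qs = 2245.75 + 2.5P.
The market clears where 5518.5 - 7P = 2245.75 + 2.5P. Rearranging, 9.5P = 3272.75, hence P* = 344.5.
Then Q* = 5518.5 - 7(344.5) = 3107.

P* = 344.5, Q* = 3107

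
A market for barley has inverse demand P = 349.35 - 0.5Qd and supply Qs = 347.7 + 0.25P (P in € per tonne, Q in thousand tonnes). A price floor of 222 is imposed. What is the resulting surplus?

Solving each curve for Q: Qd = 698.7 - 2P.
With P fixed at 222, quantity demanded is 254.7 and quantity supplied is 403.2.
Surplus = Qs - Qd = 403.2 - 254.7 = 148.5.

Surplus = 148.5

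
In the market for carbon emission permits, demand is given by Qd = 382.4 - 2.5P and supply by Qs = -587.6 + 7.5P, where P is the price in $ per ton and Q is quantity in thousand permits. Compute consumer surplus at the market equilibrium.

Consumer surplus = 3914.402

Set Qd = Qs: 382.4 - 2.5P = -587.6 + 7.5P, so 970 = 10P and P* = 97.
Plugging P* into demand: Q* = 382.4 - 2.5(97) = 139.9.
Demand choke price (Qd = 0): P = 382.4/2.5 = 152.96. Consumer surplus = ½ × (152.96 - 97) × 139.9 = 3914.402.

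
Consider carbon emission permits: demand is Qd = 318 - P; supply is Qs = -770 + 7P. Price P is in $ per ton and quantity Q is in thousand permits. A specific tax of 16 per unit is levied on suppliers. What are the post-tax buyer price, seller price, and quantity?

With a tax of 16 on suppliers, they supply based on the net price P_s = P_b - 16, so Qs = -882 + 7P_b.
Equate demand and the shifted supply: 318 - P_b = -882 + 7P_b, giving 8P_b = 1200, so P_b = 150.
So P_s = 134 and the quantity traded is Q = 318 - 150 = 168.

P_b = 150, P_s = 134, Q = 168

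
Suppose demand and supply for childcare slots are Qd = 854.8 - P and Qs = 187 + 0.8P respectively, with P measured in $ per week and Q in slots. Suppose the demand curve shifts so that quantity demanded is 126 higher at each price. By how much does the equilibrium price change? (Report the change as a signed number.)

At equilibrium Qd = Qs, so 854.8 - P = 187 + 0.8P; collecting terms, 667.8 = 1.8P and P* = 371.
Plugging P* into demand: Q* = 854.8 - 371 = 483.8.
After the shift, demand is Qd = 980.8 - P.
New equilibrium: 793.8 = 1.8P, so P = 441 and Q = 539.8.
ΔP = 441 - 371 = 70.

ΔP = 70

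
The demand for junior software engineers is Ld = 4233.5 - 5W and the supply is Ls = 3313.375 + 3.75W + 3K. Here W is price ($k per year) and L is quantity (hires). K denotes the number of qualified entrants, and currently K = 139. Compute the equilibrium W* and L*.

W* = 57.5, L* = 3946

With K = 139, supply is Ls = 3730.375 + 3.75W.
Set Ld = Ls: 4233.5 - 5W = 3730.375 + 3.75W, so 503.125 = 8.75W and W* = 57.5.
Then L* = 4233.5 - 5(57.5) = 3946.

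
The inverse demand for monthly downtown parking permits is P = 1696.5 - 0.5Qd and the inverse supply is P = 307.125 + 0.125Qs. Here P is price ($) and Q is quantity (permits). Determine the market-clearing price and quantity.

In direct form, Qd = 3393 - 2P and Qs = -2457 + 8P.
The market clears where 3393 - 2P = -2457 + 8P. Rearranging, 10P = 5850, hence P* = 585.
From the demand curve, Q* = 3393 - 2(585) = 2223.

P* = 585, Q* = 2223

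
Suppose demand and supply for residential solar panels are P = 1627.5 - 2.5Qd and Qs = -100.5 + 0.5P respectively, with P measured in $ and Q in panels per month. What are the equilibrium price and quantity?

Rewriting in direct form: Qd = 651 - 0.4P.
The market clears where 651 - 0.4P = -100.5 + 0.5P. Rearranging, 0.9P = 751.5, hence P* = 835.
Then Q* = 651 - 0.4(835) = 317.

P* = 835, Q* = 317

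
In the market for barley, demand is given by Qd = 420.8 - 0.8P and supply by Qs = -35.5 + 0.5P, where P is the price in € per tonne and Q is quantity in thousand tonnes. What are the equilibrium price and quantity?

P* = 351, Q* = 140

The market clears where 420.8 - 0.8P = -35.5 + 0.5P. Rearranging, 1.3P = 456.3, hence P* = 351.
Substitute back: Q* = 420.8 - 0.8(351) = 140.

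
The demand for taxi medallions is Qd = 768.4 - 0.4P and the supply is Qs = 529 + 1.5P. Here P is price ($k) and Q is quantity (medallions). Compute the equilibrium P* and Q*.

P* = 126, Q* = 718

The market clears where 768.4 - 0.4P = 529 + 1.5P. Rearranging, 1.9P = 239.4, hence P* = 126.
Substitute back: Q* = 768.4 - 0.4(126) = 718.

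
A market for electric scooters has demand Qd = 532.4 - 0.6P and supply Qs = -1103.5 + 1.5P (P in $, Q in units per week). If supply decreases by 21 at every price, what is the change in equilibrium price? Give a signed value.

ΔP = 10

The market clears where 532.4 - 0.6P = -1103.5 + 1.5P. Rearranging, 2.1P = 1635.9, hence P* = 779.
Substitute back: Q* = 532.4 - 0.6(779) = 65.
After the shift, supply is Qs = -1124.5 + 1.5P.
New equilibrium: 1656.9 = 2.1P, so P = 789 and Q = 59.
ΔP = 789 - 779 = 10.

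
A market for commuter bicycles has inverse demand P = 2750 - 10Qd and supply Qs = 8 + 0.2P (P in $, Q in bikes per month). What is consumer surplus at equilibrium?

Rewriting in direct form: Qd = 275 - 0.1P.
Equating demand and supply, 275 - 0.1P = 8 + 0.2P gives 0.3P = 267, so P* = 890.
Then Q* = 275 - 0.1(890) = 186.
Demand choke price (Qd = 0): P = 275/0.1 = 2750. Consumer surplus = ½ × (2750 - 890) × 186 = 172980.

Consumer surplus = 172980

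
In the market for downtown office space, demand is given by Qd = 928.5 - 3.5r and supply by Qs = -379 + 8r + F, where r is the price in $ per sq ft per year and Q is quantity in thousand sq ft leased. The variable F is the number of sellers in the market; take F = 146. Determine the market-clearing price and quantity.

With F = 146, supply is Qs = -233 + 8r.
At equilibrium Qd = Qs, so 928.5 - 3.5r = -233 + 8r; collecting terms, 1161.5 = 11.5r and r* = 101.
Plugging r* into demand: Q* = 928.5 - 3.5(101) = 575.

r* = 101, Q* = 575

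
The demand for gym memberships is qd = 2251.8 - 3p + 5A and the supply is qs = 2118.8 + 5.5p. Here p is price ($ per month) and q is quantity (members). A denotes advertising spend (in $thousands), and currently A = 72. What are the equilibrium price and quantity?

With A = 72, demand is qd = 2611.8 - 3p.
The market clears where 2611.8 - 3p = 2118.8 + 5.5p. Rearranging, 8.5p = 493, hence p* = 58.
Substitute back: q* = 2611.8 - 3(58) = 2437.8.

p* = 58, q* = 2437.8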